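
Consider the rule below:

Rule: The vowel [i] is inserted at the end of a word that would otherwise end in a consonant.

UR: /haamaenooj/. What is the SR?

the form ends in the consonant /j/, so [i] is inserted word-finally.
Surface form: [haamaenooji].

haamaenooji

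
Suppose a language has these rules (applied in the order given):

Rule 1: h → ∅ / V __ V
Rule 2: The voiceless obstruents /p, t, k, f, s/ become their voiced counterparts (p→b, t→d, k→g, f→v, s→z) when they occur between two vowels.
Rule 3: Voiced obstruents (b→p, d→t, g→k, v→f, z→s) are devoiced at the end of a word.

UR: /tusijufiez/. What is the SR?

tuzijuvies

Rule 1 (intervocalic h-deletion): no segment meets the environment; /tusijufiez/ is unchanged.
Rule 2 (intervocalic voicing): /s/ is a voiceless obstruent between vowels /u/ and /i/, so it voices to [z]. /f/ is a voiceless obstruent between vowels /u/ and /i/, so it voices to [v]. /tusijufiez/ → tuzijuviez.
Rule 3 (final devoicing): /z/ is a voiced obstruent in word-final position, so it devoices to [s]. /tuzijuviez/ → tuzijuvies.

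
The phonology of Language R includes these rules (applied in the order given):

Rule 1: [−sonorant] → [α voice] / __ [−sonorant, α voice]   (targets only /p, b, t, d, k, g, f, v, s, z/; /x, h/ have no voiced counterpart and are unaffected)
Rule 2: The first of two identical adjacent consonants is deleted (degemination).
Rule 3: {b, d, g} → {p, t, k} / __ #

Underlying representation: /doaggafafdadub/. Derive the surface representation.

doagafavdadup

Rule 1 (regressive voicing assimilation): /f/ precedes the voiced obstruent /d/, so it voices to [v] by assimilation. /doaggafafdadub/ → doaggafavdadub.
Rule 2 (degemination): /gg/ is a geminate; the first /g/ deletes. /doaggafavdadub/ → doagafavdadub.
Rule 3 (final devoicing): /b/ is a voiced stop in word-final position, so it devoices to [p]. /doagafavdadub/ → doagafavdadup.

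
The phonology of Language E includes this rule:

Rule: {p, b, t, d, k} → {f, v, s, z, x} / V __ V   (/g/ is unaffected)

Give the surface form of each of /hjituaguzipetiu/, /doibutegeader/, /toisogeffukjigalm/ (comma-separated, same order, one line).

hjisuaguzifesiu, doivusegeazer, toisogeffukjigalm

/hjituaguzipetiu/: /t/ is a stop between vowels /i/ and /u/, so it spirantizes to the fricative [s]. /p/ is a stop between vowels /i/ and /e/, so it spirantizes to the fricative [f]. /t/ is a stop between vowels /e/ and /i/, so it spirantizes to the fricative [s]. → [hjisuaguzifesiu].
/doibutegeader/: /b/ is a stop between vowels /i/ and /u/, so it spirantizes to the fricative [v]. /t/ is a stop between vowels /u/ and /e/, so it spirantizes to the fricative [s]. /d/ is a stop between vowels /a/ and /e/, so it spirantizes to the fricative [z]. → [doivusegeazer].
/toisogeffukjigalm/: the rule's environment is not met; surfaces unchanged as [toisogeffukjigalm].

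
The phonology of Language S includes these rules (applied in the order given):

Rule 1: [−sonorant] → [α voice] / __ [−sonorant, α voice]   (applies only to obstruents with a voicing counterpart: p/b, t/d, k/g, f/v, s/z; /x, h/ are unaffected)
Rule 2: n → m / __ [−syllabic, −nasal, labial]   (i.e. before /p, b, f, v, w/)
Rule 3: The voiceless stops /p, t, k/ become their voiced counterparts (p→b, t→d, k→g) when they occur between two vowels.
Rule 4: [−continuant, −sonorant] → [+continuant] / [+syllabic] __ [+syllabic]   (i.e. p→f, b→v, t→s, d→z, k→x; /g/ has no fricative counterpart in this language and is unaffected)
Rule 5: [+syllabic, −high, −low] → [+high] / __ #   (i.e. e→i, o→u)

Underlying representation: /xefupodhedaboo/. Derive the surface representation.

Rule 1 (regressive voicing assimilation): /d/ precedes the voiceless obstruent /h/, so it devoices to [t] by assimilation. /xefupodhedaboo/ → xefupothedaboo.
Rule 2 (nasal place assimilation): no segment meets the environment; /xefupothedaboo/ is unchanged.
Rule 3 (intervocalic voicing): /p/ is a voiceless stop between vowels /u/ and /o/, so it voices to [b]. /xefupothedaboo/ → xefubothedaboo.
Rule 4 (intervocalic spirantization): /b/ is a stop between vowels /u/ and /o/, so it spirantizes to the fricative [v]. /d/ is a stop between vowels /e/ and /a/, so it spirantizes to the fricative [z]. /b/ is a stop between vowels /a/ and /o/, so it spirantizes to the fricative [v]. /xefubothedaboo/ → xefuvothezavoo.
Rule 5 (final vowel raising): /o/ is a mid vowel in word-final position, so it raises to [u]. /xefuvothezavoo/ → xefuvothezavou.

xefuvothezavou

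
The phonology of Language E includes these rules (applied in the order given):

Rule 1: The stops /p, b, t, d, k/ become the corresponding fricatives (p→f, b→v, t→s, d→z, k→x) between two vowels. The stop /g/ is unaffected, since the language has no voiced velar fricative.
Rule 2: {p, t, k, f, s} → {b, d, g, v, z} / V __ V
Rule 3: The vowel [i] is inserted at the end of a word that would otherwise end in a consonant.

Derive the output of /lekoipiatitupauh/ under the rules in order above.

lexoiviazizuvauhi

Rule 1 (intervocalic spirantization): /k/ is a stop between vowels /e/ and /o/, so it spirantizes to the fricative [x]. /p/ is a stop between vowels /i/ and /i/, so it spirantizes to the fricative [f]. /t/ is a stop between vowels /a/ and /i/, so it spirantizes to the fricative [s]. /t/ is a stop between vowels /i/ and /u/, so it spirantizes to the fricative [s]. /p/ is a stop between vowels /u/ and /a/, so it spirantizes to the fricative [f]. /lekoipiatitupauh/ → lexoifiasisufauh.
Rule 2 (intervocalic voicing): /f/ is a voiceless obstruent between vowels /i/ and /i/, so it voices to [v]. /s/ is a voiceless obstruent between vowels /a/ and /i/, so it voices to [z]. /s/ is a voiceless obstruent between vowels /i/ and /u/, so it voices to [z]. /f/ is a voiceless obstruent between vowels /u/ and /a/, so it voices to [v]. /lexoifiasisufauh/ → lexoiviazizuvauh.
Rule 3 (final i-epenthesis): the form ends in the consonant /h/, so [i] is inserted word-finally. /lexoiviazizuvauh/ → lexoiviazizuvauhi.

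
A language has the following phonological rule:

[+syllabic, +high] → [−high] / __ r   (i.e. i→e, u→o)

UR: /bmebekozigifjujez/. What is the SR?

bmebekozigifjujez

No segment of /bmebekozigifjujez/ meets the structural description of the rule, so the form surfaces unchanged.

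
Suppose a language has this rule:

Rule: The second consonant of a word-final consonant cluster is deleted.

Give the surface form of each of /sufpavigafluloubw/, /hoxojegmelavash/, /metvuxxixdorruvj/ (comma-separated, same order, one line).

/sufpavigafluloubw/: /w/ is the second consonant of a word-final cluster /bw/, so it deletes. → [sufpavigafluloub].
/hoxojegmelavash/: /h/ is the second consonant of a word-final cluster /sh/, so it deletes. → [hoxojegmelavas].
/metvuxxixdorruvj/: /j/ is the second consonant of a word-final cluster /vj/, so it deletes. → [metvuxxixdorruv].

sufpavigafluloub, hoxojegmelavas, metvuxxixdorruv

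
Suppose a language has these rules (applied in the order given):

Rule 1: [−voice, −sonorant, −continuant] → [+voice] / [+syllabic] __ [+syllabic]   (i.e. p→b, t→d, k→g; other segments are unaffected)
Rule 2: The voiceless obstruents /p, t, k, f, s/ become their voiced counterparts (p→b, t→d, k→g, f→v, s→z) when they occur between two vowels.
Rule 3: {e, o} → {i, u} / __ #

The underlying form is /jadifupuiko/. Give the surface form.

Rule 1 (intervocalic voicing): /p/ is a voiceless stop between vowels /u/ and /u/, so it voices to [b]. /k/ is a voiceless stop between vowels /i/ and /o/, so it voices to [g]. /jadifupuiko/ → jadifubuigo.
Rule 2 (intervocalic voicing): /f/ is a voiceless obstruent between vowels /i/ and /u/, so it voices to [v]. /jadifubuigo/ → jadivubuigo.
Rule 3 (final vowel raising): /o/ is a mid vowel in word-final position, so it raises to [u]. /jadivubuigo/ → jadivubuigu.

jadivubuigu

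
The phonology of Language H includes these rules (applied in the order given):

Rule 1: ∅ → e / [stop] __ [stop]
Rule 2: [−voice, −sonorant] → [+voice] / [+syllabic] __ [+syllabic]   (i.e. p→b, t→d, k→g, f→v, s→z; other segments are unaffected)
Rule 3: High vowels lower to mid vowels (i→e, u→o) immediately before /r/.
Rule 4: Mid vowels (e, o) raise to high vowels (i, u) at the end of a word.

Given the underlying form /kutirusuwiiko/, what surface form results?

Rule 1 (stop-cluster e-epenthesis): no segment meets the environment; /kutirusuwiiko/ is unchanged.
Rule 2 (intervocalic voicing): /t/ is a voiceless obstruent between vowels /u/ and /i/, so it voices to [d]. /s/ is a voiceless obstruent between vowels /u/ and /u/, so it voices to [z]. /k/ is a voiceless obstruent between vowels /i/ and /o/, so it voices to [g]. /kutirusuwiiko/ → kudiruzuwiigo.
Rule 3 (pre-rhotic lowering): /i/ is a high vowel immediately before /r/, so it lowers to [e]. /kudiruzuwiigo/ → kuderuzuwiigo.
Rule 4 (final vowel raising): /o/ is a mid vowel in word-final position, so it raises to [u]. /kuderuzuwiigo/ → kuderuzuwiigu.

kuderuzuwiigu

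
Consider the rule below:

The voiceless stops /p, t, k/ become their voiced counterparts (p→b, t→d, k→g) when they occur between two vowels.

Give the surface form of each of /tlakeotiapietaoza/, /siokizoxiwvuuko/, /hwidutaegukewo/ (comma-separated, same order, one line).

tlageodiabiedaoza, siogizoxiwvuugo, hwidudaegugewo

/tlakeotiapietaoza/: /k/ is a voiceless stop between vowels /a/ and /e/, so it voices to [g]. /t/ is a voiceless stop between vowels /o/ and /i/, so it voices to [d]. /p/ is a voiceless stop between vowels /a/ and /i/, so it voices to [b]. /t/ is a voiceless stop between vowels /e/ and /a/, so it voices to [d]. → [tlageodiabiedaoza].
/siokizoxiwvuuko/: /k/ is a voiceless stop between vowels /o/ and /i/, so it voices to [g]. /k/ is a voiceless stop between vowels /u/ and /o/, so it voices to [g]. → [siogizoxiwvuugo].
/hwidutaegukewo/: /t/ is a voiceless stop between vowels /u/ and /a/, so it voices to [d]. /k/ is a voiceless stop between vowels /u/ and /e/, so it voices to [g]. → [hwidudaegugewo].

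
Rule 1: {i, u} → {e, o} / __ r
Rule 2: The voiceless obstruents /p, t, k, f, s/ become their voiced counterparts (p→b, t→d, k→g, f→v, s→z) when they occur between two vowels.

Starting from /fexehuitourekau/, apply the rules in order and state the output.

fexehuidooregau

Rule 1 (pre-rhotic lowering): /u/ is a high vowel immediately before /r/, so it lowers to [o]. /fexehuitourekau/ → fexehuitoorekau.
Rule 2 (intervocalic voicing): /t/ is a voiceless obstruent between vowels /i/ and /o/, so it voices to [d]. /k/ is a voiceless obstruent between vowels /e/ and /a/, so it voices to [g]. /fexehuitoorekau/ → fexehuidooregau.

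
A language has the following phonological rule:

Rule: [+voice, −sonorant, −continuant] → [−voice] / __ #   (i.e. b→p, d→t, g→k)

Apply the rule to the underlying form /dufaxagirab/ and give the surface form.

dufaxagirap

/b/ is a voiced stop in word-final position, so it devoices to [p].
The other instances of /d/, /g/ do not occur in the required environment and remain unchanged.
Surface form: [dufaxagirap].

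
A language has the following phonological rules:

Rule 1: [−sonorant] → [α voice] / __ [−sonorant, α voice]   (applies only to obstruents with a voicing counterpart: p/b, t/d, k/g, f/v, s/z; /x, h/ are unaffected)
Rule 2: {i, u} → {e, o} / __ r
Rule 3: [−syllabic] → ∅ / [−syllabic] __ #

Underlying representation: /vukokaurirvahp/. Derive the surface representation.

vukokaorervah

Rule 1 (regressive voicing assimilation): no segment meets the environment; /vukokaurirvahp/ is unchanged.
Rule 2 (pre-rhotic lowering): /u/ is a high vowel immediately before /r/, so it lowers to [o]. /i/ is a high vowel immediately before /r/, so it lowers to [e]. /vukokaurirvahp/ → vukokaorervahp.
Rule 3 (final cluster simplification): /p/ is the second consonant of a word-final cluster /hp/, so it deletes. /vukokaorervahp/ → vukokaorervah.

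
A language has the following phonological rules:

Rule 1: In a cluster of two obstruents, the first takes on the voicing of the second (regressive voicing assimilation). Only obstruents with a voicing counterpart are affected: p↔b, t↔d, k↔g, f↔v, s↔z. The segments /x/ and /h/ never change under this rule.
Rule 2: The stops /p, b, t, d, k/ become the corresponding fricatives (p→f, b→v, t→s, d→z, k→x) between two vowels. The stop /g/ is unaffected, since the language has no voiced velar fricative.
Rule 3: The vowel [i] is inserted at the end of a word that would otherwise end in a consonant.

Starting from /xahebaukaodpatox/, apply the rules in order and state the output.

Rule 1 (regressive voicing assimilation): /d/ precedes the voiceless obstruent /p/, so it devoices to [t] by assimilation. /xahebaukaodpatox/ → xahebaukaotpatox.
Rule 2 (intervocalic spirantization): /b/ is a stop between vowels /e/ and /a/, so it spirantizes to the fricative [v]. /k/ is a stop between vowels /u/ and /a/, so it spirantizes to the fricative [x]. /t/ is a stop between vowels /a/ and /o/, so it spirantizes to the fricative [s]. /xahebaukaotpatox/ → xahevauxaotpasox.
Rule 3 (final i-epenthesis): the form ends in the consonant /x/, so [i] is inserted word-finally. /xahevauxaotpasox/ → xahevauxaotpasoxi.

xahevauxaotpasoxi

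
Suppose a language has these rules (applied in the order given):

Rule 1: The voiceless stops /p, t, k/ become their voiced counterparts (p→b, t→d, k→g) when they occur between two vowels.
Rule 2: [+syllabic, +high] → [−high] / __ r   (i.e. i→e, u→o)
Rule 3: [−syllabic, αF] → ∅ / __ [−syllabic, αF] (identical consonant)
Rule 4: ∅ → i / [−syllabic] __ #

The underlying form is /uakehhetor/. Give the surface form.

uagehedori

Rule 1 (intervocalic voicing): /k/ is a voiceless stop between vowels /a/ and /e/, so it voices to [g]. /t/ is a voiceless stop between vowels /e/ and /o/, so it voices to [d]. /uakehhetor/ → uagehhedor.
Rule 2 (pre-rhotic lowering): no segment meets the environment; /uagehhedor/ is unchanged.
Rule 3 (degemination): /hh/ is a geminate; the first /h/ deletes. /uagehhedor/ → uagehedor.
Rule 4 (final i-epenthesis): the form ends in the consonant /r/, so [i] is inserted word-finally. /uagehedor/ → uagehedori.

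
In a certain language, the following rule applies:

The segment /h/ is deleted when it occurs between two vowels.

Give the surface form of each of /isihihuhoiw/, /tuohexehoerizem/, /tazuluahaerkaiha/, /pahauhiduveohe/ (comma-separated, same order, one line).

/isihihuhoiw/: /h/ occurs between vowels /i/ and /i/, so it deletes. /h/ occurs between vowels /i/ and /u/, so it deletes. /h/ occurs between vowels /u/ and /o/, so it deletes. → [isiiuoiw].
/tuohexehoerizem/: /h/ occurs between vowels /o/ and /e/, so it deletes. /h/ occurs between vowels /e/ and /o/, so it deletes. → [tuoexeoerizem].
/tazuluahaerkaiha/: /h/ occurs between vowels /a/ and /a/, so it deletes. /h/ occurs between vowels /i/ and /a/, so it deletes. → [tazuluaaerkaia].
/pahauhiduveohe/: /h/ occurs between vowels /a/ and /a/, so it deletes. /h/ occurs between vowels /u/ and /i/, so it deletes. /h/ occurs between vowels /o/ and /e/, so it deletes. → [paauiduveoe].

isiiuoiw, tuoexeoerizem, tazuluaaerkaia, paauiduveoe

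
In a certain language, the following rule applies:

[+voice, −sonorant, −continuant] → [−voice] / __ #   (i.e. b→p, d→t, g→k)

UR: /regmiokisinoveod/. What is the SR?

/d/ is a voiced stop in word-final position, so it devoices to [t].
The other instance of /g/ does not occur in the required environment and remains unchanged.
Surface form: [regmiokisinoveot].

regmiokisinoveot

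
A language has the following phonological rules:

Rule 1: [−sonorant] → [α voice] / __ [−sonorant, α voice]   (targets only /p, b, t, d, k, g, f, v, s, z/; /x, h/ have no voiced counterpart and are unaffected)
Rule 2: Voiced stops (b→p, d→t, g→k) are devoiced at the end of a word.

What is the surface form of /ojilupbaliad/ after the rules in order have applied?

Rule 1 (regressive voicing assimilation): /p/ precedes the voiced obstruent /b/, so it voices to [b] by assimilation. /ojilupbaliad/ → ojilubbaliad.
Rule 2 (final devoicing): /d/ is a voiced stop in word-final position, so it devoices to [t]. /ojilubbaliad/ → ojilubbaliat.

ojilubbaliat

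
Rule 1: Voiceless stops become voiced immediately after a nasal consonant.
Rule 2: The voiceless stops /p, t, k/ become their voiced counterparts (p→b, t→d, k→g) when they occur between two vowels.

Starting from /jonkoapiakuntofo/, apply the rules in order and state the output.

Rule 1 (post-nasal voicing): /k/ is a voiceless stop immediately after the nasal /n/, so it voices to [g]. /t/ is a voiceless stop immediately after the nasal /n/, so it voices to [d]. /jonkoapiakuntofo/ → jongoapiakundofo.
Rule 2 (intervocalic voicing): /p/ is a voiceless stop between vowels /a/ and /i/, so it voices to [b]. /k/ is a voiceless stop between vowels /a/ and /u/, so it voices to [g]. /jongoapiakundofo/ → jongoabiagundofo.

jongoabiagundofo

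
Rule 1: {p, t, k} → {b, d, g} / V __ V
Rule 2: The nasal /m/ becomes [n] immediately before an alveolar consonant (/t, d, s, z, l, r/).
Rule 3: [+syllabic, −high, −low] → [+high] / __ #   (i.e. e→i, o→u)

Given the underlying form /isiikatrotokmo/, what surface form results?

Rule 1 (intervocalic voicing): /k/ is a voiceless stop between vowels /i/ and /a/, so it voices to [g]. /t/ is a voiceless stop between vowels /o/ and /o/, so it voices to [d]. /isiikatrotokmo/ → isiigatrodokmo.
Rule 2 (nasal place assimilation): no segment meets the environment; /isiigatrodokmo/ is unchanged.
Rule 3 (final vowel raising): /o/ is a mid vowel in word-final position, so it raises to [u]. /isiigatrodokmo/ → isiigatrodokmu.

isiigatrodokmu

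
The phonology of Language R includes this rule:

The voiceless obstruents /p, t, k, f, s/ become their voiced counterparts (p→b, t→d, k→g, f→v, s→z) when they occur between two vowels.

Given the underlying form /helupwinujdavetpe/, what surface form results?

helupwinujdavetpe

No segment of /helupwinujdavetpe/ meets the structural description of the rule, so the form surfaces unchanged.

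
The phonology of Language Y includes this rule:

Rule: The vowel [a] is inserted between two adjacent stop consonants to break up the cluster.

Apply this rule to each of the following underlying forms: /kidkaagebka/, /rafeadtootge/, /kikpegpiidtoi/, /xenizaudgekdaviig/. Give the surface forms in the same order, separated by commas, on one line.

/kidkaagebka/: /d/ and /k/ form a stop–stop cluster, so [a] is inserted between them. /b/ and /k/ form a stop–stop cluster, so [a] is inserted between them. → [kidakaagebaka].
/rafeadtootge/: /d/ and /t/ form a stop–stop cluster, so [a] is inserted between them. /t/ and /g/ form a stop–stop cluster, so [a] is inserted between them. → [rafeadatootage].
/kikpegpiidtoi/: /k/ and /p/ form a stop–stop cluster, so [a] is inserted between them. /g/ and /p/ form a stop–stop cluster, so [a] is inserted between them. /d/ and /t/ form a stop–stop cluster, so [a] is inserted between them. → [kikapegapiidatoi].
/xenizaudgekdaviig/: /d/ and /g/ form a stop–stop cluster, so [a] is inserted between them. /k/ and /d/ form a stop–stop cluster, so [a] is inserted between them. → [xenizaudagekadaviig].

kidakaagebaka, rafeadatootage, kikapegapiidatoi, xenizaudagekadaviig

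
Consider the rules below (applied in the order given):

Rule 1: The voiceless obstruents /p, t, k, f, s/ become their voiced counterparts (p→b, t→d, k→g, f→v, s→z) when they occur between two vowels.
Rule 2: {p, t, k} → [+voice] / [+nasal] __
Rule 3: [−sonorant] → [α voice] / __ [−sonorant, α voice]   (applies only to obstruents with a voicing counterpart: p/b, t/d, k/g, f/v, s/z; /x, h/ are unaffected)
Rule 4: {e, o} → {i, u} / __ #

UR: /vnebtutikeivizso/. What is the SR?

Rule 1 (intervocalic voicing): /t/ is a voiceless obstruent between vowels /u/ and /i/, so it voices to [d]. /k/ is a voiceless obstruent between vowels /i/ and /e/, so it voices to [g]. /vnebtutikeivizso/ → vnebtudigeivizso.
Rule 2 (post-nasal voicing): no segment meets the environment; /vnebtudigeivizso/ is unchanged.
Rule 3 (regressive voicing assimilation): /b/ precedes the voiceless obstruent /t/, so it devoices to [p] by assimilation. /z/ precedes the voiceless obstruent /s/, so it devoices to [s] by assimilation. /vnebtudigeivizso/ → vneptudigeivisso.
Rule 4 (final vowel raising): /o/ is a mid vowel in word-final position, so it raises to [u]. /vneptudigeivisso/ → vneptudigeivissu.

vneptudigeivissu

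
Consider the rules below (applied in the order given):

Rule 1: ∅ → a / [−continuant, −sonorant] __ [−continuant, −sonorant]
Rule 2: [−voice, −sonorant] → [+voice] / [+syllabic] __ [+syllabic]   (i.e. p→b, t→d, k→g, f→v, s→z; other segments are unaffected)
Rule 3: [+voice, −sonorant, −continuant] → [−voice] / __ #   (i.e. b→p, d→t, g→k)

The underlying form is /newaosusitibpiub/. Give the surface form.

newaozuzidibabiup

Rule 1 (stop-cluster a-epenthesis): /b/ and /p/ form a stop–stop cluster, so [a] is inserted between them. /newaosusitibpiub/ → newaosusitibapiub.
Rule 2 (intervocalic voicing): /s/ is a voiceless obstruent between vowels /o/ and /u/, so it voices to [z]. /s/ is a voiceless obstruent between vowels /u/ and /i/, so it voices to [z]. /t/ is a voiceless obstruent between vowels /i/ and /i/, so it voices to [d]. /p/ is a voiceless obstruent between vowels /a/ and /i/, so it voices to [b]. /newaosusitibapiub/ → newaozuzidibabiub.
Rule 3 (final devoicing): /b/ is a voiced stop in word-final position, so it devoices to [p]. /newaozuzidibabiub/ → newaozuzidibabiup.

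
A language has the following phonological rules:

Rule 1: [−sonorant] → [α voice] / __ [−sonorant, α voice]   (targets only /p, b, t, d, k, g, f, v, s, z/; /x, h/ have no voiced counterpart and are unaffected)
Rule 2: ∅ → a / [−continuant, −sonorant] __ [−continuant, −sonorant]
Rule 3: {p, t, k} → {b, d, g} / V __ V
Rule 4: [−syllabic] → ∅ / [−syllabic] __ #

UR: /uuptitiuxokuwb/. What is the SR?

uubadidiuxoguw

Rule 1 (regressive voicing assimilation): no segment meets the environment; /uuptitiuxokuwb/ is unchanged.
Rule 2 (stop-cluster a-epenthesis): /p/ and /t/ form a stop–stop cluster, so [a] is inserted between them. /uuptitiuxokuwb/ → uupatitiuxokuwb.
Rule 3 (intervocalic voicing): /p/ is a voiceless stop between vowels /u/ and /a/, so it voices to [b]. /t/ is a voiceless stop between vowels /a/ and /i/, so it voices to [d]. /t/ is a voiceless stop between vowels /i/ and /i/, so it voices to [d]. /k/ is a voiceless stop between vowels /o/ and /u/, so it voices to [g]. /uupatitiuxokuwb/ → uubadidiuxoguwb.
Rule 4 (final cluster simplification): /b/ is the second consonant of a word-final cluster /wb/, so it deletes. /uubadidiuxoguwb/ → uubadidiuxoguw.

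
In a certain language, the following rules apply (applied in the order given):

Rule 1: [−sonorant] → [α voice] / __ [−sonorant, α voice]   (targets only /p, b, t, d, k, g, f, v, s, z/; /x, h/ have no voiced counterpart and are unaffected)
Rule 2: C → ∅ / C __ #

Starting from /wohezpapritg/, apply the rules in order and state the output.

wohespaprid

Rule 1 (regressive voicing assimilation): /z/ precedes the voiceless obstruent /p/, so it devoices to [s] by assimilation. /t/ precedes the voiced obstruent /g/, so it voices to [d] by assimilation. /wohezpapritg/ → wohespapridg.
Rule 2 (final cluster simplification): /g/ is the second consonant of a word-final cluster /dg/, so it deletes. /wohespapridg/ → wohespaprid.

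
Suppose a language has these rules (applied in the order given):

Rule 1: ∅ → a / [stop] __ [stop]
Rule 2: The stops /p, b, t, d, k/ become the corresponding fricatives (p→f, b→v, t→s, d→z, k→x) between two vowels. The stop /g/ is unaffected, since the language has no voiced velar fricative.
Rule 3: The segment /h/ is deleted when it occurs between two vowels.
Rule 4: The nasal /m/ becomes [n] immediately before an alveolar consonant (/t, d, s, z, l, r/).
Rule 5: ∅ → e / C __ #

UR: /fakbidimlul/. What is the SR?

faxavizinlule

Rule 1 (stop-cluster a-epenthesis): /k/ and /b/ form a stop–stop cluster, so [a] is inserted between them. /fakbidimlul/ → fakabidimlul.
Rule 2 (intervocalic spirantization): /k/ is a stop between vowels /a/ and /a/, so it spirantizes to the fricative [x]. /b/ is a stop between vowels /a/ and /i/, so it spirantizes to the fricative [v]. /d/ is a stop between vowels /i/ and /i/, so it spirantizes to the fricative [z]. /fakabidimlul/ → faxavizimlul.
Rule 3 (intervocalic h-deletion): no segment meets the environment; /faxavizimlul/ is unchanged.
Rule 4 (nasal place assimilation): /m/ precedes the alveolar consonant /l/, so it assimilates in place to [n]. /faxavizimlul/ → faxavizinlul.
Rule 5 (final e-epenthesis): the form ends in the consonant /l/, so [e] is inserted word-finally. /faxavizinlul/ → faxavizinlule.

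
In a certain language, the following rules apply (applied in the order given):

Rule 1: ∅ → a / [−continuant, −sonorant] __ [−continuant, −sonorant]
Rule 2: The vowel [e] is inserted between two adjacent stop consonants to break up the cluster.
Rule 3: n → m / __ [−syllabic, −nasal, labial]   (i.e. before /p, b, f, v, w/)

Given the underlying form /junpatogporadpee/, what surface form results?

jumpatogaporadapee

Rule 1 (stop-cluster a-epenthesis): /g/ and /p/ form a stop–stop cluster, so [a] is inserted between them. /d/ and /p/ form a stop–stop cluster, so [a] is inserted between them. /junpatogporadpee/ → junpatogaporadapee.
Rule 2 (stop-cluster e-epenthesis): no segment meets the environment; /junpatogaporadapee/ is unchanged.
Rule 3 (nasal place assimilation): /n/ precedes the labial consonant /p/, so it assimilates in place to [m]. /junpatogaporadapee/ → jumpatogaporadapee.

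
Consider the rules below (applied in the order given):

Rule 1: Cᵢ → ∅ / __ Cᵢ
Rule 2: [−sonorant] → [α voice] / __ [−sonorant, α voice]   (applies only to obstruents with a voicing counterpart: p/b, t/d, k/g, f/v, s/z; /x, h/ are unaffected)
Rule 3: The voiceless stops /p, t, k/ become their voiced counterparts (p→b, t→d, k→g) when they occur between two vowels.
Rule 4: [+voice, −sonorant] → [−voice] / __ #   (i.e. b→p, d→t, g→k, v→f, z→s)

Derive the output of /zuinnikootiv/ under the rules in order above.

zuinigoodif

Rule 1 (degemination): /nn/ is a geminate; the first /n/ deletes. /zuinnikootiv/ → zuinikootiv.
Rule 2 (regressive voicing assimilation): no segment meets the environment; /zuinikootiv/ is unchanged.
Rule 3 (intervocalic voicing): /k/ is a voiceless stop between vowels /i/ and /o/, so it voices to [g]. /t/ is a voiceless stop between vowels /o/ and /i/, so it voices to [d]. /zuinikootiv/ → zuinigoodiv.
Rule 4 (final devoicing): /v/ is a voiced obstruent in word-final position, so it devoices to [f]. /zuinigoodiv/ → zuinigoodif.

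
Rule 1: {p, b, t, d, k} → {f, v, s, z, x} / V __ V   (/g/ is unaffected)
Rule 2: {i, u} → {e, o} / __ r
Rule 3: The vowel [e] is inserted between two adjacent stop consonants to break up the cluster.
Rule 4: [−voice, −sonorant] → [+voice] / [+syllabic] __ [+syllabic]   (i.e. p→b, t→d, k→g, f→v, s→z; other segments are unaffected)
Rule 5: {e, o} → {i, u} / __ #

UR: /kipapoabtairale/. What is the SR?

Rule 1 (intervocalic spirantization): /p/ is a stop between vowels /i/ and /a/, so it spirantizes to the fricative [f]. /p/ is a stop between vowels /a/ and /o/, so it spirantizes to the fricative [f]. /kipapoabtairale/ → kifafoabtairale.
Rule 2 (pre-rhotic lowering): /i/ is a high vowel immediately before /r/, so it lowers to [e]. /kifafoabtairale/ → kifafoabtaerale.
Rule 3 (stop-cluster e-epenthesis): /b/ and /t/ form a stop–stop cluster, so [e] is inserted between them. /kifafoabtaerale/ → kifafoabetaerale.
Rule 4 (intervocalic voicing): /f/ is a voiceless obstruent between vowels /i/ and /a/, so it voices to [v]. /f/ is a voiceless obstruent between vowels /a/ and /o/, so it voices to [v]. /t/ is a voiceless obstruent between vowels /e/ and /a/, so it voices to [d]. /kifafoabetaerale/ → kivavoabedaerale.
Rule 5 (final vowel raising): /e/ is a mid vowel in word-final position, so it raises to [i]. /kivavoabedaerale/ → kivavoabedaerali.

kivavoabedaerali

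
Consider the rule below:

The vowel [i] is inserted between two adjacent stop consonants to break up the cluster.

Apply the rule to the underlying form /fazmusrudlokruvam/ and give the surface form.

fazmusrudlokruvam

No segment of /fazmusrudlokruvam/ meets the structural description of the rule, so the form surfaces unchanged.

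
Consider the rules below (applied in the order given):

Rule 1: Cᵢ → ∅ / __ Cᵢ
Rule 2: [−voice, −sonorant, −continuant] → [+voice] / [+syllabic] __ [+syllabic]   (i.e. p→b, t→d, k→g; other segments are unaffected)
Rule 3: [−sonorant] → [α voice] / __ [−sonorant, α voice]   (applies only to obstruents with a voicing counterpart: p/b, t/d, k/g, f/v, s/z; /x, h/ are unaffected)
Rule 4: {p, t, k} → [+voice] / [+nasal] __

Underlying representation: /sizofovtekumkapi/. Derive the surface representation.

Rule 1 (degemination): no segment meets the environment; /sizofovtekumkapi/ is unchanged.
Rule 2 (intervocalic voicing): /k/ is a voiceless stop between vowels /e/ and /u/, so it voices to [g]. /p/ is a voiceless stop between vowels /a/ and /i/, so it voices to [b]. /sizofovtekumkapi/ → sizofovtegumkabi.
Rule 3 (regressive voicing assimilation): /v/ precedes the voiceless obstruent /t/, so it devoices to [f] by assimilation. /sizofovtegumkabi/ → sizofoftegumkabi.
Rule 4 (post-nasal voicing): /k/ is a voiceless stop immediately after the nasal /m/, so it voices to [g]. /sizofoftegumkabi/ → sizofoftegumgabi.

sizofoftegumgabi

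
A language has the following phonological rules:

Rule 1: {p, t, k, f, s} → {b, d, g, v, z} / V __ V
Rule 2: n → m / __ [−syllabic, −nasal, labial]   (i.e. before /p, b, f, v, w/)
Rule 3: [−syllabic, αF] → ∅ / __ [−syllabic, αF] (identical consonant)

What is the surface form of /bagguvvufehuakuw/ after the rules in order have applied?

Rule 1 (intervocalic voicing): /f/ is a voiceless obstruent between vowels /u/ and /e/, so it voices to [v]. /k/ is a voiceless obstruent between vowels /a/ and /u/, so it voices to [g]. /bagguvvufehuakuw/ → bagguvvuvehuaguw.
Rule 2 (nasal place assimilation): no segment meets the environment; /bagguvvuvehuaguw/ is unchanged.
Rule 3 (degemination): /gg/ is a geminate; the first /g/ deletes. /vv/ is a geminate; the first /v/ deletes. /bagguvvuvehuaguw/ → baguvuvehuaguw.

baguvuvehuaguw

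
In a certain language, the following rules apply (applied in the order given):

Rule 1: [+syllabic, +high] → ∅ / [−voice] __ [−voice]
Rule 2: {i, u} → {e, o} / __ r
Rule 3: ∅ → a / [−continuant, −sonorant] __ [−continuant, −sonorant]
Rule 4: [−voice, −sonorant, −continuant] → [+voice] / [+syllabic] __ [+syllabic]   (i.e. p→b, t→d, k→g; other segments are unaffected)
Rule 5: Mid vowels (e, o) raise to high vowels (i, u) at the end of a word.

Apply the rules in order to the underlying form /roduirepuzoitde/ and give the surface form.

roduerebuzoidadi

Rule 1 (high vowel syncope): no segment meets the environment; /roduirepuzoitde/ is unchanged.
Rule 2 (pre-rhotic lowering): /i/ is a high vowel immediately before /r/, so it lowers to [e]. /roduirepuzoitde/ → roduerepuzoitde.
Rule 3 (stop-cluster a-epenthesis): /t/ and /d/ form a stop–stop cluster, so [a] is inserted between them. /roduerepuzoitde/ → roduerepuzoitade.
Rule 4 (intervocalic voicing): /p/ is a voiceless stop between vowels /e/ and /u/, so it voices to [b]. /t/ is a voiceless stop between vowels /i/ and /a/, so it voices to [d]. /roduerepuzoitade/ → roduerebuzoidade.
Rule 5 (final vowel raising): /e/ is a mid vowel in word-final position, so it raises to [i]. /roduerebuzoidade/ → roduerebuzoidadi.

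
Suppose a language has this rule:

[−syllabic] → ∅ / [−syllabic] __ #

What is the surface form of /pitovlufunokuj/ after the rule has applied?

No segment of /pitovlufunokuj/ meets the structural description of the rule, so the form surfaces unchanged.

pitovlufunokuj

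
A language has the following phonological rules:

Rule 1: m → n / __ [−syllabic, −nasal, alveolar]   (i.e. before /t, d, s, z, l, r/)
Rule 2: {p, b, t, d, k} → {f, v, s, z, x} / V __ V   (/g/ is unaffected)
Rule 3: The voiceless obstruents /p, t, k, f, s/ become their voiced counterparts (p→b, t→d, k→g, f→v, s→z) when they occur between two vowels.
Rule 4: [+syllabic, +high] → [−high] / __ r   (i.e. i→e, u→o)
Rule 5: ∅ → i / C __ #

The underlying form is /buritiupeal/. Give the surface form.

boriziuveali

Rule 1 (nasal place assimilation): no segment meets the environment; /buritiupeal/ is unchanged.
Rule 2 (intervocalic spirantization): /t/ is a stop between vowels /i/ and /i/, so it spirantizes to the fricative [s]. /p/ is a stop between vowels /u/ and /e/, so it spirantizes to the fricative [f]. /buritiupeal/ → burisiufeal.
Rule 3 (intervocalic voicing): /s/ is a voiceless obstruent between vowels /i/ and /i/, so it voices to [z]. /f/ is a voiceless obstruent between vowels /u/ and /e/, so it voices to [v]. /burisiufeal/ → buriziuveal.
Rule 4 (pre-rhotic lowering): /u/ is a high vowel immediately before /r/, so it lowers to [o]. /buriziuveal/ → boriziuveal.
Rule 5 (final i-epenthesis): the form ends in the consonant /l/, so [i] is inserted word-finally. /boriziuveal/ → boriziuveali.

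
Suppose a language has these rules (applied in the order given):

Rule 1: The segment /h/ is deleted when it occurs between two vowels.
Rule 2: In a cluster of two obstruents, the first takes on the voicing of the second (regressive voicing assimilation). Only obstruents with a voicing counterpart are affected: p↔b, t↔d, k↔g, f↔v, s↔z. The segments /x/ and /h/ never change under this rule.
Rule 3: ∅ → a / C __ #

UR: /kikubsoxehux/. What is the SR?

Rule 1 (intervocalic h-deletion): /h/ occurs between vowels /e/ and /u/, so it deletes. /kikubsoxehux/ → kikubsoxeux.
Rule 2 (regressive voicing assimilation): /b/ precedes the voiceless obstruent /s/, so it devoices to [p] by assimilation. /kikubsoxeux/ → kikupsoxeux.
Rule 3 (final a-epenthesis): the form ends in the consonant /x/, so [a] is inserted word-finally. /kikupsoxeux/ → kikupsoxeuxa.

kikupsoxeuxa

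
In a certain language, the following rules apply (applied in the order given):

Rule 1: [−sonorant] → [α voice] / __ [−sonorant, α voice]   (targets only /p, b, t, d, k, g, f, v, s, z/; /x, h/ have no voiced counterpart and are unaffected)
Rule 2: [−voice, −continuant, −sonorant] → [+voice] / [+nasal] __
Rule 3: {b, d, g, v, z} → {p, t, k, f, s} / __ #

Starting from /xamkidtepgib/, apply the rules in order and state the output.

Rule 1 (regressive voicing assimilation): /d/ precedes the voiceless obstruent /t/, so it devoices to [t] by assimilation. /p/ precedes the voiced obstruent /g/, so it voices to [b] by assimilation. /xamkidtepgib/ → xamkittebgib.
Rule 2 (post-nasal voicing): /k/ is a voiceless stop immediately after the nasal /m/, so it voices to [g]. /xamkittebgib/ → xamgittebgib.
Rule 3 (final devoicing): /b/ is a voiced obstruent in word-final position, so it devoices to [p]. /xamgittebgib/ → xamgittebgip.

xamgittebgip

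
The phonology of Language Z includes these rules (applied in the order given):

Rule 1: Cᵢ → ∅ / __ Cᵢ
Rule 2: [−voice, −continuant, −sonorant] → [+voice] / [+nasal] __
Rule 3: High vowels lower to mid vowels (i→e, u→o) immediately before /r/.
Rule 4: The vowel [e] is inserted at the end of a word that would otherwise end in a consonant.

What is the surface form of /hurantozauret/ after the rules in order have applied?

Rule 1 (degemination): no segment meets the environment; /hurantozauret/ is unchanged.
Rule 2 (post-nasal voicing): /t/ is a voiceless stop immediately after the nasal /n/, so it voices to [d]. /hurantozauret/ → hurandozauret.
Rule 3 (pre-rhotic lowering): /u/ is a high vowel immediately before /r/, so it lowers to [o]. /u/ is a high vowel immediately before /r/, so it lowers to [o]. /hurandozauret/ → horandozaoret.
Rule 4 (final e-epenthesis): the form ends in the consonant /t/, so [e] is inserted word-finally. /horandozaoret/ → horandozaorete.

horandozaorete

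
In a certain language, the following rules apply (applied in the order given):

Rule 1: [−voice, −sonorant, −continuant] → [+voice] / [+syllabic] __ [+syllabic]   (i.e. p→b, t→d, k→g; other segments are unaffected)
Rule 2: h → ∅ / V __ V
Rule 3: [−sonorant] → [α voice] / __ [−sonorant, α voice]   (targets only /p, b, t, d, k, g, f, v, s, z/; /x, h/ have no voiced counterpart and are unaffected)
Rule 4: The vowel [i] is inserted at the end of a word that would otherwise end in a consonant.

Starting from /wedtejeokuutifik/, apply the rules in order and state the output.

Rule 1 (intervocalic voicing): /k/ is a voiceless stop between vowels /o/ and /u/, so it voices to [g]. /t/ is a voiceless stop between vowels /u/ and /i/, so it voices to [d]. /wedtejeokuutifik/ → wedtejeoguudifik.
Rule 2 (intervocalic h-deletion): no segment meets the environment; /wedtejeoguudifik/ is unchanged.
Rule 3 (regressive voicing assimilation): /d/ precedes the voiceless obstruent /t/, so it devoices to [t] by assimilation. /wedtejeoguudifik/ → wettejeoguudifik.
Rule 4 (final i-epenthesis): the form ends in the consonant /k/, so [i] is inserted word-finally. /wettejeoguudifik/ → wettejeoguudifiki.

wettejeoguudifiki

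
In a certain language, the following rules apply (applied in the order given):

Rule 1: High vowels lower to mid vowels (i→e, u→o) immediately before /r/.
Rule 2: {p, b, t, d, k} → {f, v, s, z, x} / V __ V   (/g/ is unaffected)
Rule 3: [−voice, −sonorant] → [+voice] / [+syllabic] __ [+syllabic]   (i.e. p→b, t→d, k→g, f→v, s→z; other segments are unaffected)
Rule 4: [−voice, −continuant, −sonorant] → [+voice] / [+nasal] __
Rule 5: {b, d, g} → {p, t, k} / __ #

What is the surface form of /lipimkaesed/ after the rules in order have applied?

Rule 1 (pre-rhotic lowering): no segment meets the environment; /lipimkaesed/ is unchanged.
Rule 2 (intervocalic spirantization): /p/ is a stop between vowels /i/ and /i/, so it spirantizes to the fricative [f]. /lipimkaesed/ → lifimkaesed.
Rule 3 (intervocalic voicing): /f/ is a voiceless obstruent between vowels /i/ and /i/, so it voices to [v]. /s/ is a voiceless obstruent between vowels /e/ and /e/, so it voices to [z]. /lifimkaesed/ → livimkaezed.
Rule 4 (post-nasal voicing): /k/ is a voiceless stop immediately after the nasal /m/, so it voices to [g]. /livimkaezed/ → livimgaezed.
Rule 5 (final devoicing): /d/ is a voiced stop in word-final position, so it devoices to [t]. /livimgaezed/ → livimgaezet.

livimgaezet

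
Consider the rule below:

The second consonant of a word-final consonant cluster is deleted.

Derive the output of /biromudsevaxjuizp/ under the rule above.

biromudsevaxjuiz

/p/ is the second consonant of a word-final cluster /zp/, so it deletes.
The other instances of /b/, /r/, /m/, /d/, /s/, /v/, /x/, /j/, /z/ do not occur in the required environment and remain unchanged.
Surface form: [biromudsevaxjuiz].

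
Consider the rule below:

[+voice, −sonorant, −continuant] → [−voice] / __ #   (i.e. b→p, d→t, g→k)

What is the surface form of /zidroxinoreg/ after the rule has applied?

zidroxinorek

/g/ is a voiced stop in word-final position, so it devoices to [k].
Surface form: [zidroxinorek].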